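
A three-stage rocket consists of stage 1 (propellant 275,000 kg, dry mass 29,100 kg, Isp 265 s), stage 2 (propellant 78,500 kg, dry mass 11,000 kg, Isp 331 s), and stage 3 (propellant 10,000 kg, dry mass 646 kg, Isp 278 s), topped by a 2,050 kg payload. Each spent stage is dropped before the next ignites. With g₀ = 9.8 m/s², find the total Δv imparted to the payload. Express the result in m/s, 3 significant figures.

Δv ≈ 11900 m/s

Ignition mass of stage 1 = 275,000+29,100 + 78,500+11,000 + 10,000+646 + 2,050 = 406,296 kg.
Stage 1: m₀ = 406,296 kg, m_f = 406,296 − 275,000 = 131,296 kg; Δv = 265×9.8×ln(3.095) = 2597.0×1.1296 ≈ 2934 m/s.
Stage 2: m₀ = 102,196 kg, m_f = 102,196 − 78,500 = 23,696 kg; Δv = 331×9.8×ln(4.313) = 3243.8×1.4616 ≈ 4741 m/s.
Stage 3: m₀ = 12,696 kg, m_f = 12,696 − 10,000 = 2,696 kg; Δv = 278×9.8×ln(4.709) = 2724.4×1.5495 ≈ 4222 m/s.
Total Δv = 2934 + 4741 + 4222 = 11897 m/s.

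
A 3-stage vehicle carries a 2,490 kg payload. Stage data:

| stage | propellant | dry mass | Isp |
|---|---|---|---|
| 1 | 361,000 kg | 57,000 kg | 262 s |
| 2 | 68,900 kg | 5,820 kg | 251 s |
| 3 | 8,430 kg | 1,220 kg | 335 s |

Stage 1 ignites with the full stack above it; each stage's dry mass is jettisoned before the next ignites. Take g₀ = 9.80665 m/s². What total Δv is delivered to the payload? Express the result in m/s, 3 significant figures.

Ignition mass of stage 1 = 361,000+57,000 + 68,900+5,820 + 8,430+1,220 + 2,490 = 504,860 kg.
Stage 1: m₀ = 504,860 kg, m_f = 504,860 − 361,000 = 143,860 kg; Δv = 262×9.80665×ln(3.509) = 2569.3×1.2554 ≈ 3226 m/s.
Stage 2: m₀ = 86,860 kg, m_f = 86,860 − 68,900 = 17,960 kg; Δv = 251×9.80665×ln(4.836) = 2461.5×1.5762 ≈ 3880 m/s.
Stage 3: m₀ = 12,140 kg, m_f = 12,140 − 8,430 = 3,710 kg; Δv = 335×9.80665×ln(3.272) = 3285.2×1.1855 ≈ 3895 m/s.
Total Δv = 3226 + 3880 + 3895 = 11001 m/s.

Δv ≈ 11000 m/s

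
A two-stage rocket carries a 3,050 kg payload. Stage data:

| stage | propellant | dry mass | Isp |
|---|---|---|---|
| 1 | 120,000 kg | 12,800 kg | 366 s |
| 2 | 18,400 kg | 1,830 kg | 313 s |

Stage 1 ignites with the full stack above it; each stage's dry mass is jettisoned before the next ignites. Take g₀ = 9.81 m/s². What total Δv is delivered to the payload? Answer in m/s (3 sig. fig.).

Ignition mass of stage 1 = 120,000+12,800 + 18,400+1,830 + 3,050 = 156,080 kg.
Stage 1: m₀ = 156,080 kg, m_f = 156,080 − 120,000 = 36,080 kg; Δv = 366×9.81×ln(4.326) = 3590.5×1.4646 ≈ 5259 m/s.
Stage 2: m₀ = 23,280 kg, m_f = 23,280 − 18,400 = 4,880 kg; Δv = 313×9.81×ln(4.77) = 3070.5×1.5624 ≈ 4798 m/s.
Total Δv = 5259 + 4798 = 10057 m/s.

Δv ≈ 10100 m/s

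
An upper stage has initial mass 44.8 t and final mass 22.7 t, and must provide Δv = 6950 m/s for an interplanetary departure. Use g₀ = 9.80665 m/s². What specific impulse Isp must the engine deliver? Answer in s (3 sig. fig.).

ln(m₀/m_f) = ln(44800/22700) = ln(1.974) = 0.6798.
Using Δv = v_e ln(m₀/m_f): v_e = Δv / ln(m₀/m_f) = 6950 / 0.6798 = 10222.9 m/s.
Isp = v_e / g₀ = 10222.9 / 9.80665 = 1042.5 s.

Isp ≈ 1040 s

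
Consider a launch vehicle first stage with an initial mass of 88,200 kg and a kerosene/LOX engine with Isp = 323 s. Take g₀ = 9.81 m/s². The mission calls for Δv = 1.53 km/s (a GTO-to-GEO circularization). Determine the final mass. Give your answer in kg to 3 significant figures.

final mass ≈ 54400 kg

v_e = Isp · g₀ = 323 × 9.81 = 3168.6 m/s.
m₀/m_f = exp(Δv / v_e) = exp(1530 / 3168.6) = exp(0.4829) = 1.6207.
m_f = m₀ / 1.6207 = 88,200 / 1.6207 = 54,420.9 kg.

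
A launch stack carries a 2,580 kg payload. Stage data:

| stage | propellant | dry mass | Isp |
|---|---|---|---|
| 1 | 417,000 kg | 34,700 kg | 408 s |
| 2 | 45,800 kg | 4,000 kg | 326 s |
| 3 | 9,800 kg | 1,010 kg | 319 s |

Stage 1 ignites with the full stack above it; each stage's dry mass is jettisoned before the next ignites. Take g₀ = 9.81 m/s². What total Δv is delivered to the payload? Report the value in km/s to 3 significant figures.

Ignition mass of stage 1 = 417,000+34,700 + 45,800+4,000 + 9,800+1,010 + 2,580 = 514,890 kg.
Stage 1: m₀ = 514,890 kg, m_f = 514,890 − 417,000 = 97,890 kg; Δv = 408×9.81×ln(5.26) = 4002.5×1.6601 ≈ 6645 m/s.
Stage 2: m₀ = 63,190 kg, m_f = 63,190 − 45,800 = 17,390 kg; Δv = 326×9.81×ln(3.634) = 3198.1×1.2903 ≈ 4126 m/s.
Stage 3: m₀ = 13,390 kg, m_f = 13,390 − 9,800 = 3,590 kg; Δv = 319×9.81×ln(3.73) = 3129.4×1.3164 ≈ 4119 m/s.
Total Δv = 6645 + 4126 + 4119 = 14890 m/s.

Δv ≈ 14.9 km/s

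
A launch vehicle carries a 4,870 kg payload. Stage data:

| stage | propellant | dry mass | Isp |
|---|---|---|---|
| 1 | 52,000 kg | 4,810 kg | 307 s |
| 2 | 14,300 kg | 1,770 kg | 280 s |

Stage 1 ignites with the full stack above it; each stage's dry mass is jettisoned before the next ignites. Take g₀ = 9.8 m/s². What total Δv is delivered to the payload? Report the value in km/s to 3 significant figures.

Δv ≈ 6.48 km/s

Ignition mass of stage 1 = 52,000+4,810 + 14,300+1,770 + 4,870 = 77,750 kg.
Stage 1: m₀ = 77,750 kg, m_f = 77,750 − 52,000 = 25,750 kg; Δv = 307×9.8×ln(3.019) = 3008.6×1.1051 ≈ 3325 m/s.
Stage 2: m₀ = 20,940 kg, m_f = 20,940 − 14,300 = 6,640 kg; Δv = 280×9.8×ln(3.154) = 2744.0×1.1485 ≈ 3152 m/s.
Total Δv = 3325 + 3152 = 6477 m/s.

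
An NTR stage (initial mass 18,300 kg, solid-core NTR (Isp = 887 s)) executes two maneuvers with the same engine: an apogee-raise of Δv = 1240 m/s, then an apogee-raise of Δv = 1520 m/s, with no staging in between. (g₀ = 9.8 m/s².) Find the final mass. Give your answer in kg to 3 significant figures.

v_e = Isp · g₀ = 887 × 9.8 = 8692.6 m/s.
After the first burn: m = 18300 × exp(−1240/8692.6) = 18300 × 0.86706 = 15,867.2 kg.
After the second burn: m = 15,867.2 × exp(−1520/8692.6) = 15,867.2 × 0.83957 = 13,321.6 kg.

final mass ≈ 13300 kg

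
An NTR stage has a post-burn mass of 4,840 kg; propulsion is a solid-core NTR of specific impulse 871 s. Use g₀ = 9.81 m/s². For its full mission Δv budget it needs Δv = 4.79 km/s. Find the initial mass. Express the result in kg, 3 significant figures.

v_e = Isp · g₀ = 871 × 9.81 = 8544.5 m/s.
Using Δv = v_e ln(m₀/m_f): m₀/m_f = exp(Δv / v_e) = exp(4790 / 8544.5) = exp(0.5606) = 1.7517.
m₀ = m_f × 1.7517 = 4,840 × 1.7517 = 8,478.23 kg.

initial mass ≈ 8480 kg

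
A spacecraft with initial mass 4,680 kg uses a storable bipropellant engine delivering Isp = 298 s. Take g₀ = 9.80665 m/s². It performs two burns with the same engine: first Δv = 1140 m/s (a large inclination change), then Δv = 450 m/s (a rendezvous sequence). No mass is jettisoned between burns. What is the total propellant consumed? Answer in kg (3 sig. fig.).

v_e = Isp · g₀ = 298 × 9.80665 = 2922.4 m/s.
After the first burn: m = 4680 × exp(−1140/2922.4) = 4680 × 0.67699 = 3,168.31 kg.
After the second burn: m = 3,168.31 × exp(−450/2922.4) = 3,168.31 × 0.85729 = 2,716.16 kg.
Total propellant = m₀ − m_final = 4680 − 2,716.16 = 1,963.84 kg.

total propellant consumed ≈ 1960 kg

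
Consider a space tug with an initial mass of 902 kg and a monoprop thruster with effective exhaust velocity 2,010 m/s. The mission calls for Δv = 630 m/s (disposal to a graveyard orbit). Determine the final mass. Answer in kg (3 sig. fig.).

final mass ≈ 659 kg

Rocket equation: m₀/m_f = exp(Δv / v_e) = exp(630 / 2010.0) = exp(0.3134) = 1.3681.
m_f = m₀ / 1.3681 = 902 / 1.3681 = 659.309 kg.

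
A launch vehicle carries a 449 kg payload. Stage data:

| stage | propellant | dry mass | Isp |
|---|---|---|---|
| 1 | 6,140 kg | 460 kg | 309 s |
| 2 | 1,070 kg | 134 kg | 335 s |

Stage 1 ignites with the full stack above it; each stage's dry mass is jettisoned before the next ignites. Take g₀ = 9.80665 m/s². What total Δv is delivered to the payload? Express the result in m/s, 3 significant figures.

Δv ≈ 7550 m/s

Ignition mass of stage 1 = 6,140+460 + 1,070+134 + 449 = 8,253 kg.
Stage 1: m₀ = 8,253 kg, m_f = 8,253 − 6,140 = 2,113 kg; Δv = 309×9.80665×ln(3.906) = 3030.3×1.3625 ≈ 4129 m/s.
Stage 2: m₀ = 1,653 kg, m_f = 1,653 − 1,070 = 583 kg; Δv = 335×9.80665×ln(2.835) = 3285.2×1.0422 ≈ 3424 m/s.
Total Δv = 4129 + 3424 = 7553 m/s.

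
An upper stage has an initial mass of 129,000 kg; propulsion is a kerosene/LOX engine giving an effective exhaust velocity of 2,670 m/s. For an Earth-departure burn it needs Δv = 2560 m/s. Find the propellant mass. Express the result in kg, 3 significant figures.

Rocket equation: m₀/m_f = exp(Δv / v_e) = exp(2560 / 2670.0) = exp(0.9588) = 2.6086.
m_f = 129,000 / 2.6086 = 49,451.8 kg, so propellant = m₀ − m_f = 129,000 − 49,451.8 = 79,548.2 kg.

propellant mass ≈ 79500 kg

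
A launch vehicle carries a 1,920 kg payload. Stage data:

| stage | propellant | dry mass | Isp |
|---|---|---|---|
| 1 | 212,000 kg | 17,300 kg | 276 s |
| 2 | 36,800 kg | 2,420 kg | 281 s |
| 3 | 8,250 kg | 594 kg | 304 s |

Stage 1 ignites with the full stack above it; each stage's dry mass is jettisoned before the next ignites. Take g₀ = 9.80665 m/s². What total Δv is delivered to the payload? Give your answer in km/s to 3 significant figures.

Δv ≈ 11.9 km/s

Ignition mass of stage 1 = 212,000+17,300 + 36,800+2,420 + 8,250+594 + 1,920 = 279,284 kg.
Stage 1: m₀ = 279,284 kg, m_f = 279,284 − 212,000 = 67,284 kg; Δv = 276×9.80665×ln(4.151) = 2706.6×1.4233 ≈ 3852 m/s.
Stage 2: m₀ = 49,984 kg, m_f = 49,984 − 36,800 = 13,184 kg; Δv = 281×9.80665×ln(3.791) = 2755.7×1.3327 ≈ 3672 m/s.
Stage 3: m₀ = 10,764 kg, m_f = 10,764 − 8,250 = 2,514 kg; Δv = 304×9.80665×ln(4.282) = 2981.2×1.4543 ≈ 4336 m/s.
Total Δv = 3852 + 3672 + 4336 = 11860 m/s.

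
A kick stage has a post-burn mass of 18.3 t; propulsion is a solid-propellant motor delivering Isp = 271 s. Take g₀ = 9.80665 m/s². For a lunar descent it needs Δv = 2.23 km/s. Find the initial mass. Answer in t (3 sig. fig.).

v_e = Isp · g₀ = 271 × 9.80665 = 2657.6 m/s.
Using Δv = v_e ln(m₀/m_f): m₀/m_f = exp(Δv / v_e) = exp(2230 / 2657.6) = exp(0.8391) = 2.3143.
m₀ = m_f × 2.3143 = 18.3 × 2.3143 = 42.3517 t.

initial mass ≈ 42.4 t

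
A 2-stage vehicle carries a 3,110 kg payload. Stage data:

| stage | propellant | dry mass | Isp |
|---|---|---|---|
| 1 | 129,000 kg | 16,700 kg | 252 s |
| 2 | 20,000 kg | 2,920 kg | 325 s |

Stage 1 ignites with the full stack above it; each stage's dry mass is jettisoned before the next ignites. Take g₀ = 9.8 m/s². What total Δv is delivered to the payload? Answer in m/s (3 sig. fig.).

Δv ≈ 8090 m/s

Ignition mass of stage 1 = 129,000+16,700 + 20,000+2,920 + 3,110 = 171,730 kg.
Stage 1: m₀ = 171,730 kg, m_f = 171,730 − 129,000 = 42,730 kg; Δv = 252×9.8×ln(4.019) = 2469.6×1.3910 ≈ 3435 m/s.
Stage 2: m₀ = 26,030 kg, m_f = 26,030 − 20,000 = 6,030 kg; Δv = 325×9.8×ln(4.317) = 3185.0×1.4625 ≈ 4658 m/s.
Total Δv = 3435 + 4658 = 8093 m/s.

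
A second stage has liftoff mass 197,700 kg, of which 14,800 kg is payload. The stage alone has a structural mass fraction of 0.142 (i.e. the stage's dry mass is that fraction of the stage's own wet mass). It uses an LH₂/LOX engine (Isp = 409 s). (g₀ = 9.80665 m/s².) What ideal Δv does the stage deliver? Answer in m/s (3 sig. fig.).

Δv ≈ 6330 m/s

Stage wet mass = m₀ − payload = 197,700 − 14,800 = 182,900 kg.
Stage dry mass = ε × stage wet mass = 0.142 × 182,900 = 25,971.8 kg.
Burnout mass m_f = stage dry + payload = 25,971.8 + 14,800 = 40,771.8 kg.
v_e = Isp · g₀ = 409 × 9.80665 = 4010.9 m/s.
By the Tsiolkovsky rocket equation, Δv = v_e · ln(197,700/40,771.8) = 4010.9 × ln(4.849) = 4010.9 × 1.5788 ≈ 6332 m/s.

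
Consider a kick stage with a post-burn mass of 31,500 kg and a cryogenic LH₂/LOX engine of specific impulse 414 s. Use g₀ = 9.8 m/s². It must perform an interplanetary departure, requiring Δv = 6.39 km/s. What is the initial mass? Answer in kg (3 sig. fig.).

v_e = Isp · g₀ = 414 × 9.8 = 4057.2 m/s.
Using Δv = v_e ln(m₀/m_f): m₀/m_f = exp(Δv / v_e) = exp(6390 / 4057.2) = exp(1.5750) = 4.8306.
m₀ = m_f × 4.8306 = 31,500 × 4.8306 = 152,164 kg.

initial mass ≈ 152000 kg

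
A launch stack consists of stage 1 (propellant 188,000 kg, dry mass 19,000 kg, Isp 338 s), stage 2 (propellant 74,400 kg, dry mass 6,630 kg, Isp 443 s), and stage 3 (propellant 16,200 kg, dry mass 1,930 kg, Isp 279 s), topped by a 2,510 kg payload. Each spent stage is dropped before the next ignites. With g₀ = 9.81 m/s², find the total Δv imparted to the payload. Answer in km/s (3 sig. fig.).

Δv ≈ 13.0 km/s

Ignition mass of stage 1 = 188,000+19,000 + 74,400+6,630 + 16,200+1,930 + 2,510 = 308,670 kg.
Stage 1: m₀ = 308,670 kg, m_f = 308,670 − 188,000 = 120,670 kg; Δv = 338×9.81×ln(2.558) = 3315.8×0.9392 ≈ 3114 m/s.
Stage 2: m₀ = 101,670 kg, m_f = 101,670 − 74,400 = 27,270 kg; Δv = 443×9.81×ln(3.728) = 4345.8×1.3159 ≈ 5719 m/s.
Stage 3: m₀ = 20,640 kg, m_f = 20,640 − 16,200 = 4,440 kg; Δv = 279×9.81×ln(4.649) = 2737.0×1.5366 ≈ 4206 m/s.
Total Δv = 3114 + 5719 + 4206 = 13039 m/s.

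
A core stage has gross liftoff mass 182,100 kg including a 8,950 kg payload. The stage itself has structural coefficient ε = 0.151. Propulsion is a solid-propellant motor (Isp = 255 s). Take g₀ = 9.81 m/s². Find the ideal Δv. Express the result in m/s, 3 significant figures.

Stage wet mass = m₀ − payload = 182,100 − 8,950 = 173,150 kg.
Stage dry mass = ε × stage wet mass = 0.151 × 173,150 = 26,145.7 kg.
Burnout mass m_f = stage dry + payload = 26,145.7 + 8,950 = 35,095.7 kg.
v_e = Isp · g₀ = 255 × 9.81 = 2501.6 m/s.
Rocket equation: Δv = v_e · ln(182,100/35,095.7) = 2501.6 × ln(5.189) = 2501.6 × 1.6465 ≈ 4119 m/s.

Δv ≈ 4120 m/s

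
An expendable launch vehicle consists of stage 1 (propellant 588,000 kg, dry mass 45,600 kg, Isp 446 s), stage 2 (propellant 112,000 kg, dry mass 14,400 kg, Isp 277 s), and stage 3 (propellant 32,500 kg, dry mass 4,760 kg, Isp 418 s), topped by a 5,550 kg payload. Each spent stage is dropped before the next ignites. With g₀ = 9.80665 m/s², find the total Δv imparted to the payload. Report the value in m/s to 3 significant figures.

Δv ≈ 14500 m/s

Ignition mass of stage 1 = 588,000+45,600 + 112,000+14,400 + 32,500+4,760 + 5,550 = 802,810 kg.
Stage 1: m₀ = 802,810 kg, m_f = 802,810 − 588,000 = 214,810 kg; Δv = 446×9.80665×ln(3.737) = 4373.8×1.3184 ≈ 5766 m/s.
Stage 2: m₀ = 169,210 kg, m_f = 169,210 − 112,000 = 57,210 kg; Δv = 277×9.80665×ln(2.958) = 2716.4×1.0844 ≈ 2946 m/s.
Stage 3: m₀ = 42,810 kg, m_f = 42,810 − 32,500 = 10,310 kg; Δv = 418×9.80665×ln(4.152) = 4099.2×1.4237 ≈ 5836 m/s.
Total Δv = 5766 + 2946 + 5836 = 14548 m/s.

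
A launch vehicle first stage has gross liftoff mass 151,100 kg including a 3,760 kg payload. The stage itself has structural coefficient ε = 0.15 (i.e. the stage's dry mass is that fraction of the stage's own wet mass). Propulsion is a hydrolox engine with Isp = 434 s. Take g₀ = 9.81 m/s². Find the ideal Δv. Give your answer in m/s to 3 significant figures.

Δv ≈ 7520 m/s

Stage wet mass = m₀ − payload = 151,100 − 3,760 = 147,340 kg.
Stage dry mass = ε × stage wet mass = 0.15 × 147,340 = 22,101 kg.
Burnout mass m_f = stage dry + payload = 22,101 + 3,760 = 25,861 kg.
v_e = Isp · g₀ = 434 × 9.81 = 4257.5 m/s.
By the Tsiolkovsky rocket equation, Δv = v_e · ln(151,100/25,861) = 4257.5 × ln(5.843) = 4257.5 × 1.7652 ≈ 7515 m/s.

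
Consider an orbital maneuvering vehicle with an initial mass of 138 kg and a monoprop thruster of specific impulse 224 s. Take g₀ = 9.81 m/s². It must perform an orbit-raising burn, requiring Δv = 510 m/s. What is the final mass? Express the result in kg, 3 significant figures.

v_e = Isp · g₀ = 224 × 9.81 = 2197.4 m/s.
m₀/m_f = exp(Δv / v_e) = exp(510 / 2197.4) = exp(0.2321) = 1.2612.
m_f = m₀ / 1.2612 = 138 / 1.2612 = 109.42 kg.

final mass ≈ 109 kg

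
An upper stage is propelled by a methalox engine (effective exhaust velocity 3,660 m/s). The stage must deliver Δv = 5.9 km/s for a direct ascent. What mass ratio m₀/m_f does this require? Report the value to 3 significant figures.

mass ratio ≈ 5.01

Rocket equation: m₀/m_f = exp(Δv / v_e) = exp(5900 / 3660.0) = exp(1.6120) = 5.0129.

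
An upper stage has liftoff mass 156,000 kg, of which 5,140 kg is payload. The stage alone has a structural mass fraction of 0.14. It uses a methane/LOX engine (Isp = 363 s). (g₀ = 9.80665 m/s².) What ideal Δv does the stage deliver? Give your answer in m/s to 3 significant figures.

Stage wet mass = m₀ − payload = 156,000 − 5,140 = 150,860 kg.
Stage dry mass = ε × stage wet mass = 0.14 × 150,860 = 21,120.4 kg.
Burnout mass m_f = stage dry + payload = 21,120.4 + 5,140 = 26,260.4 kg.
v_e = Isp · g₀ = 363 × 9.80665 = 3559.8 m/s.
Rocket equation: Δv = v_e · ln(156,000/26,260.4) = 3559.8 × ln(5.941) = 3559.8 × 1.7818 ≈ 6343 m/s.

Δv ≈ 6340 m/s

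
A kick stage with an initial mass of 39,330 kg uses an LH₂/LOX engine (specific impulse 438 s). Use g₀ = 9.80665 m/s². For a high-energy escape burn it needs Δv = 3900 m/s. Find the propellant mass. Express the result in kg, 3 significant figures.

v_e = Isp · g₀ = 438 × 9.80665 = 4295.3 m/s.
From the ideal rocket equation, m₀/m_f = exp(Δv / v_e) = exp(3900 / 4295.3) = exp(0.9080) = 2.4793.
m_f = 39,330 / 2.4793 = 15,863.3 kg, so propellant = m₀ − m_f = 39,330 − 15,863.3 = 23,466.7 kg.

propellant mass ≈ 23500 kg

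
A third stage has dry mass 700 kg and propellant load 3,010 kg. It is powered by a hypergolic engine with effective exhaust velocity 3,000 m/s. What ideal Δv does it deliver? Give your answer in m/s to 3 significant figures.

m₀ = m_dry + m_prop = 700 + 3,010 = 3,710 kg.
Using Δv = v_e ln(m₀/m_f): Δv = v_e · ln(m₀/m_f) = 3000.0 × ln(5.3) = 3000.0 × 1.6677 ≈ 5003.1 m/s.

Δv ≈ 5000 m/s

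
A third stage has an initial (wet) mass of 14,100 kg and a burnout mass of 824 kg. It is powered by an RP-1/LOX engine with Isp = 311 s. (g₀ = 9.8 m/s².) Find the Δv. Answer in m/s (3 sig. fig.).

v_e = Isp · g₀ = 311 × 9.8 = 3047.8 m/s.
By the Tsiolkovsky rocket equation, Δv = v_e · ln(m₀/m_f) = 3047.8 × ln(17.11) = 3047.8 × 2.8398 ≈ 8655.0 m/s.

Δv ≈ 8660 m/s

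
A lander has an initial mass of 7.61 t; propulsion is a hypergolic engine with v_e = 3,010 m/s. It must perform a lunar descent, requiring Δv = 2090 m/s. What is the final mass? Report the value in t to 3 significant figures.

Using Δv = v_e ln(m₀/m_f): m₀/m_f = exp(Δv / v_e) = exp(2090 / 3010.0) = exp(0.6944) = 2.0024.
m_f = m₀ / 2.0024 = 7.61 / 2.0024 = 3.80044 t.

final mass ≈ 3.80 t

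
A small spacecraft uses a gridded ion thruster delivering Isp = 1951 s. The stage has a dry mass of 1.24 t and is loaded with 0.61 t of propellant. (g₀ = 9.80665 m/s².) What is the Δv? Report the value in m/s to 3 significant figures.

v_e = Isp · g₀ = 1951 × 9.80665 = 19132.8 m/s.
m₀ = m_dry + m_prop = 1.24 + 0.61 = 1.85 t.
Rocket equation: Δv = v_e · ln(m₀/m_f) = 19132.8 × ln(1.492) = 19132.8 × 0.4001 ≈ 7654.5 m/s.

Δv ≈ 7650 m/s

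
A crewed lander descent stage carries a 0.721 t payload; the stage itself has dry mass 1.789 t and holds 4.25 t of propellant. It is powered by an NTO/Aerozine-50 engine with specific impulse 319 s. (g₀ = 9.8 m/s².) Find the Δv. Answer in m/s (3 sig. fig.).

Δv ≈ 3100 m/s

v_e = Isp · g₀ = 319 × 9.8 = 3126.2 m/s.
m₀ = payload + dry + propellant = 0.721 + 1.789 + 4.25 = 6.76 t.
m_f = payload + dry = 0.721 + 1.789 = 2.51 t.
Using Δv = v_e ln(m₀/m_f): Δv = v_e · ln(m₀/m_f) = 3126.2 × ln(2.693) = 3126.2 × 0.9907 ≈ 3097.3 m/s.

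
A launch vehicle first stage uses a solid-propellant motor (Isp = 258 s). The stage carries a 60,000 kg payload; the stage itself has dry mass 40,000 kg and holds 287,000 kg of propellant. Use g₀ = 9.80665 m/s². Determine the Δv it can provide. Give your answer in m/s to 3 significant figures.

Δv ≈ 3420 m/s

v_e = Isp · g₀ = 258 × 9.80665 = 2530.1 m/s.
m₀ = payload + dry + propellant = 60,000 + 40,000 + 287,000 = 387,000 kg.
m_f = payload + dry = 60,000 + 40,000 = 100,000 kg.
Rocket equation: Δv = v_e · ln(m₀/m_f) = 2530.1 × ln(3.87) = 2530.1 × 1.3533 ≈ 3423.9 m/s.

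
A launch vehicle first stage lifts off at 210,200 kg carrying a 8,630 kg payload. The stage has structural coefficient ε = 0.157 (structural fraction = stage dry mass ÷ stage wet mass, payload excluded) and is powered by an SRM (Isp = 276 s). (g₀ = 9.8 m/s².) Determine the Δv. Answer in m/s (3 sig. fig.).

Stage wet mass = m₀ − payload = 210,200 − 8,630 = 201,570 kg.
Stage dry mass = ε × stage wet mass = 0.157 × 201,570 = 31,646.5 kg.
Burnout mass m_f = stage dry + payload = 31,646.5 + 8,630 = 40,276.5 kg.
v_e = Isp · g₀ = 276 × 9.8 = 2704.8 m/s.
Δv = v_e · ln(210,200/40,276.5) = 2704.8 × ln(5.219) = 2704.8 × 1.6523 ≈ 4469 m/s.

Δv ≈ 4470 m/s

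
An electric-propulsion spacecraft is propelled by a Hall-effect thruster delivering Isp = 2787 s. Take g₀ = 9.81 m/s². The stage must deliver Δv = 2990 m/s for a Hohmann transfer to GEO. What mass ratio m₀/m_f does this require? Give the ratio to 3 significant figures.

v_e = Isp · g₀ = 2787 × 9.81 = 27340.5 m/s.
Rocket equation: m₀/m_f = exp(Δv / v_e) = exp(2990 / 27340.5) = exp(0.1094) = 1.1156.

mass ratio ≈ 1.12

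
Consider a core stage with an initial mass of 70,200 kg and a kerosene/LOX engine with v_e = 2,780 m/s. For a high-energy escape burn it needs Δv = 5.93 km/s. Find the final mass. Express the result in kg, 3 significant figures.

final mass ≈ 8320 kg

From the ideal rocket equation, m₀/m_f = exp(Δv / v_e) = exp(5930 / 2780.0) = exp(2.1331) = 8.4409.
m_f = m₀ / 8.4409 = 70,200 / 8.4409 = 8,316.65 kg.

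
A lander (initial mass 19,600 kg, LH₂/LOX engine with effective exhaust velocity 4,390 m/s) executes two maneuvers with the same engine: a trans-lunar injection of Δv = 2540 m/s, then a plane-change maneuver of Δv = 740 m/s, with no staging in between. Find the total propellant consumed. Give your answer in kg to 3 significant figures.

total propellant consumed ≈ 10300 kg

After the first burn: m = 19600 × exp(−2540/4390.0) = 19600 × 0.56069 = 10,989.5 kg.
After the second burn: m = 10,989.5 × exp(−740/4390.0) = 10,989.5 × 0.84488 = 9,284.81 kg.
Total propellant = m₀ − m_final = 19600 − 9,284.81 = 10,315.19 kg.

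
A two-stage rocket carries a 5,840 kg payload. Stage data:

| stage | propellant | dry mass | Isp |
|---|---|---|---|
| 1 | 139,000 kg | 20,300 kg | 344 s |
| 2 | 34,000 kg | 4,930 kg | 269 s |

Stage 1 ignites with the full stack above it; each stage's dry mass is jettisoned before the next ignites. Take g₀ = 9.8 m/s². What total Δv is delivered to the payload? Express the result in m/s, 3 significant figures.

Δv ≈ 7610 m/s

Ignition mass of stage 1 = 139,000+20,300 + 34,000+4,930 + 5,840 = 204,070 kg.
Stage 1: m₀ = 204,070 kg, m_f = 204,070 − 139,000 = 65,070 kg; Δv = 344×9.8×ln(3.136) = 3371.2×1.1430 ≈ 3853 m/s.
Stage 2: m₀ = 44,770 kg, m_f = 44,770 − 34,000 = 10,770 kg; Δv = 269×9.8×ln(4.157) = 2636.2×1.4248 ≈ 3756 m/s.
Total Δv = 3853 + 3756 = 7609 m/s.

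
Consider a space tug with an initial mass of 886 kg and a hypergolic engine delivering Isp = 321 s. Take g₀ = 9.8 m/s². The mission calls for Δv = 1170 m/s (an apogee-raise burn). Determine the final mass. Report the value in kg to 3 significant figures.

final mass ≈ 611 kg

v_e = Isp · g₀ = 321 × 9.8 = 3145.8 m/s.
m₀/m_f = exp(Δv / v_e) = exp(1170 / 3145.8) = exp(0.3719) = 1.4505.
m_f = m₀ / 1.4505 = 886 / 1.4505 = 610.824 kg.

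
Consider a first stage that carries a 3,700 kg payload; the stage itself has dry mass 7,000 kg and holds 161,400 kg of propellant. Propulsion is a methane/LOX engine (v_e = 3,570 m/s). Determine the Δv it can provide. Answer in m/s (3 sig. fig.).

Δv ≈ 9920 m/s

m₀ = payload + dry + propellant = 3,700 + 7,000 + 161,400 = 172,100 kg.
m_f = payload + dry = 3,700 + 7,000 = 10,700 kg.
Δv = v_e · ln(m₀/m_f) = 3570.0 × ln(16.08) = 3570.0 × 2.7778 ≈ 9916.9 m/s.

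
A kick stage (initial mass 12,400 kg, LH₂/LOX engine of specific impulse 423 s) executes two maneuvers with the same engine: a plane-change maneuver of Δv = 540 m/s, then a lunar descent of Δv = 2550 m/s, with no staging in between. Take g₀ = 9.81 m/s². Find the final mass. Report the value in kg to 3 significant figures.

v_e = Isp · g₀ = 423 × 9.81 = 4149.6 m/s.
After the first burn: m = 12400 × exp(−540/4149.6) = 12400 × 0.87798 = 10,887 kg.
After the second burn: m = 10,887 × exp(−2550/4149.6) = 10,887 × 0.54090 = 5,888.78 kg.

final mass ≈ 5890 kg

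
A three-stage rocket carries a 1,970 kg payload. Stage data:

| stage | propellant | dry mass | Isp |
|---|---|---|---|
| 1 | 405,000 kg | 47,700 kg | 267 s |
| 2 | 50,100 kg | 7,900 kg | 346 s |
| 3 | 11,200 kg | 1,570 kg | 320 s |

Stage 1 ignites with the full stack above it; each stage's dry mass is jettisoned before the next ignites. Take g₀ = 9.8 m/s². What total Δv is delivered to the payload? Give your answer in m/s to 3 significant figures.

Δv ≈ 12300 m/s

Ignition mass of stage 1 = 405,000+47,700 + 50,100+7,900 + 11,200+1,570 + 1,970 = 525,440 kg.
Stage 1: m₀ = 525,440 kg, m_f = 525,440 − 405,000 = 120,440 kg; Δv = 267×9.8×ln(4.363) = 2616.6×1.4731 ≈ 3854 m/s.
Stage 2: m₀ = 72,740 kg, m_f = 72,740 − 50,100 = 22,640 kg; Δv = 346×9.8×ln(3.213) = 3390.8×1.1672 ≈ 3958 m/s.
Stage 3: m₀ = 14,740 kg, m_f = 14,740 − 11,200 = 3,540 kg; Δv = 320×9.8×ln(4.164) = 3136.0×1.4264 ≈ 4473 m/s.
Total Δv = 3854 + 3958 + 4473 = 12285 m/s.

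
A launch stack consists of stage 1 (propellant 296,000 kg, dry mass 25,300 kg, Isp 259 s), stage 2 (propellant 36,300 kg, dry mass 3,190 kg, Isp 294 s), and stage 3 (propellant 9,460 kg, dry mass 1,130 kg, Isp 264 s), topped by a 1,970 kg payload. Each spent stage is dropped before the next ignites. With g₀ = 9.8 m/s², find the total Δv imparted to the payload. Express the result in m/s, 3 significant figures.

Ignition mass of stage 1 = 296,000+25,300 + 36,300+3,190 + 9,460+1,130 + 1,970 = 373,350 kg.
Stage 1: m₀ = 373,350 kg, m_f = 373,350 − 296,000 = 77,350 kg; Δv = 259×9.8×ln(4.827) = 2538.2×1.5742 ≈ 3996 m/s.
Stage 2: m₀ = 52,050 kg, m_f = 52,050 − 36,300 = 15,750 kg; Δv = 294×9.8×ln(3.305) = 2881.2×1.1954 ≈ 3444 m/s.
Stage 3: m₀ = 12,560 kg, m_f = 12,560 − 9,460 = 3,100 kg; Δv = 264×9.8×ln(4.052) = 2587.2×1.3991 ≈ 3620 m/s.
Total Δv = 3996 + 3444 + 3620 = 11060 m/s.

Δv ≈ 11100 m/s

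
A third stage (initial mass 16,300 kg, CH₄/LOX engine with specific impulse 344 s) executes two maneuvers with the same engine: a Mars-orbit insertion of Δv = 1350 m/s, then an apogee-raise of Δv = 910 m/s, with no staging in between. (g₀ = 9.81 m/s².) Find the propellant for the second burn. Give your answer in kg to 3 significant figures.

v_e = Isp · g₀ = 344 × 9.81 = 3374.6 m/s.
After the first burn: m = 16300 × exp(−1350/3374.6) = 16300 × 0.67029 = 10,925.7 kg.
After the second burn: m = 10,925.7 × exp(−910/3374.6) = 10,925.7 × 0.76364 = 8,343.3 kg.
Second-burn propellant = 10,925.7 − 8,343.3 = 2,582.4 kg.

propellant for the second burn ≈ 2580 kg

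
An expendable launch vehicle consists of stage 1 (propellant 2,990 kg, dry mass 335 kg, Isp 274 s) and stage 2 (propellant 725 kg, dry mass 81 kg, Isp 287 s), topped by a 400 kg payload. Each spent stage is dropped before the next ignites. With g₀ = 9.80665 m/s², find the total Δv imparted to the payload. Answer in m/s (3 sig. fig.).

Δv ≈ 5490 m/s

Ignition mass of stage 1 = 2,990+335 + 725+81 + 400 = 4,531 kg.
Stage 1: m₀ = 4,531 kg, m_f = 4,531 − 2,990 = 1,541 kg; Δv = 274×9.80665×ln(2.94) = 2687.0×1.0785 ≈ 2898 m/s.
Stage 2: m₀ = 1,206 kg, m_f = 1,206 − 725 = 481 kg; Δv = 287×9.80665×ln(2.507) = 2814.5×0.9192 ≈ 2587 m/s.
Total Δv = 2898 + 2587 = 5485 m/s.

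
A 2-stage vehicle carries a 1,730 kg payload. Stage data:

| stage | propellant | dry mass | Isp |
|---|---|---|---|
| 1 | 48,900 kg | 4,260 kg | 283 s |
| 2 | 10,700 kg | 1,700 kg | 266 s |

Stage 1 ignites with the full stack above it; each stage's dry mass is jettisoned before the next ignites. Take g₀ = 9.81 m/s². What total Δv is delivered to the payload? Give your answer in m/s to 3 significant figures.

Ignition mass of stage 1 = 48,900+4,260 + 10,700+1,700 + 1,730 = 67,290 kg.
Stage 1: m₀ = 67,290 kg, m_f = 67,290 − 48,900 = 18,390 kg; Δv = 283×9.81×ln(3.659) = 2776.2×1.2972 ≈ 3601 m/s.
Stage 2: m₀ = 14,130 kg, m_f = 14,130 − 10,700 = 3,430 kg; Δv = 266×9.81×ln(4.12) = 2609.5×1.4157 ≈ 3694 m/s.
Total Δv = 3601 + 3694 = 7295 m/s.

Δv ≈ 7300 m/s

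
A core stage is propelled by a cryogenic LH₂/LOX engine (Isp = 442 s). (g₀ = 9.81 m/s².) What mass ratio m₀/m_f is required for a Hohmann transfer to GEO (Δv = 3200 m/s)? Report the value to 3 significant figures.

mass ratio ≈ 2.09

v_e = Isp · g₀ = 442 × 9.81 = 4336.0 m/s.
From the ideal rocket equation, m₀/m_f = exp(Δv / v_e) = exp(3200 / 4336.0) = exp(0.7380) = 2.0918.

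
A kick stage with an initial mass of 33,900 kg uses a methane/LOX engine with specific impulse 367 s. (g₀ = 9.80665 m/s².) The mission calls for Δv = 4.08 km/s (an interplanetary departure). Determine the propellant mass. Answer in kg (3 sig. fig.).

v_e = Isp · g₀ = 367 × 9.80665 = 3599.0 m/s.
Rocket equation: m₀/m_f = exp(Δv / v_e) = exp(4080 / 3599.0) = exp(1.1336) = 3.1069.
m_f = 33,900 / 3.1069 = 10,911.2 kg, so propellant = m₀ − m_f = 33,900 − 10,911.2 = 22,988.8 kg.

propellant mass ≈ 23000 kg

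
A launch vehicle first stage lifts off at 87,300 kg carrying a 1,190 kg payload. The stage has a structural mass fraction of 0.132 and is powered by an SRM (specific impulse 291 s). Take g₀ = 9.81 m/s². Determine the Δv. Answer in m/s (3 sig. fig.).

Δv ≈ 5540 m/s

Stage wet mass = m₀ − payload = 87,300 − 1,190 = 86,110 kg.
Stage dry mass = ε × stage wet mass = 0.132 × 86,110 = 11,366.5 kg.
Burnout mass m_f = stage dry + payload = 11,366.5 + 1,190 = 12,556.5 kg.
v_e = Isp · g₀ = 291 × 9.81 = 2854.7 m/s.
Δv = v_e · ln(87,300/12,556.5) = 2854.7 × ln(6.953) = 2854.7 × 1.9391 ≈ 5536 m/s.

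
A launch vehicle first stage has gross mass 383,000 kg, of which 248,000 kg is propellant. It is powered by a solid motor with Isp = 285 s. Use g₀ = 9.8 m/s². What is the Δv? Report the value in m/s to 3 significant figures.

Δv ≈ 2910 m/s

v_e = Isp · g₀ = 285 × 9.8 = 2793.0 m/s.
m_f = m₀ − m_prop = 383,000 − 248,000 = 135,000 kg.
Δv = v_e · ln(m₀/m_f) = 2793.0 × ln(2.837) = 2793.0 × 1.0428 ≈ 2912.4 m/s.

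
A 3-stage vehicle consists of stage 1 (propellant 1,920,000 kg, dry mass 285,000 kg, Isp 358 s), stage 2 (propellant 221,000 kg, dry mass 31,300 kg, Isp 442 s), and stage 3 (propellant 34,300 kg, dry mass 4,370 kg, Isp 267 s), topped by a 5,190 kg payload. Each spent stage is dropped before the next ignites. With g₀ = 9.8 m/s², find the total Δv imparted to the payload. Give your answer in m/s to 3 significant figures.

Ignition mass of stage 1 = 1,920,000+285,000 + 221,000+31,300 + 34,300+4,370 + 5,190 = 2,501,160 kg.
Stage 1: m₀ = 2,501,160 kg, m_f = 2,501,160 − 1,920,000 = 581,160 kg; Δv = 358×9.8×ln(4.304) = 3508.4×1.4595 ≈ 5120 m/s.
Stage 2: m₀ = 296,160 kg, m_f = 296,160 − 221,000 = 75,160 kg; Δv = 442×9.8×ln(3.94) = 4331.6×1.3713 ≈ 5940 m/s.
Stage 3: m₀ = 43,860 kg, m_f = 43,860 − 34,300 = 9,560 kg; Δv = 267×9.8×ln(4.588) = 2616.6×1.5234 ≈ 3986 m/s.
Total Δv = 5120 + 5940 + 3986 = 15046 m/s.

Δv ≈ 15000 m/s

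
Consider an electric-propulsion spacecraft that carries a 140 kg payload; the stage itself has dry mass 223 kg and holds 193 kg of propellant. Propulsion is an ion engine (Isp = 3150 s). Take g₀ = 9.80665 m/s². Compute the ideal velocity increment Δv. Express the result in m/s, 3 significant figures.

Δv ≈ 13200 m/s

v_e = Isp · g₀ = 3150 × 9.80665 = 30890.9 m/s.
m₀ = payload + dry + propellant = 140 + 223 + 193 = 556 kg.
m_f = payload + dry = 140 + 223 = 363 kg.
Δv = v_e · ln(m₀/m_f) = 30890.9 × ln(1.532) = 30890.9 × 0.4264 ≈ 13170.8 m/s.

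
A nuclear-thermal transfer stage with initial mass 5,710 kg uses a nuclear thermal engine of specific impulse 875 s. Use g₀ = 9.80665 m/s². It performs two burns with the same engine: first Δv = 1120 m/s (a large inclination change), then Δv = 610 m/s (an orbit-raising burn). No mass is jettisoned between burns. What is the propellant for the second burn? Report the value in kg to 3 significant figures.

propellant for the second burn ≈ 344 kg

v_e = Isp · g₀ = 875 × 9.80665 = 8580.8 m/s.
After the first burn: m = 5710 × exp(−1120/8580.8) = 5710 × 0.87764 = 5,011.32 kg.
After the second burn: m = 5,011.32 × exp(−610/8580.8) = 5,011.32 × 0.93138 = 4,667.44 kg.
Second-burn propellant = 5,011.32 − 4,667.44 = 343.88 kg.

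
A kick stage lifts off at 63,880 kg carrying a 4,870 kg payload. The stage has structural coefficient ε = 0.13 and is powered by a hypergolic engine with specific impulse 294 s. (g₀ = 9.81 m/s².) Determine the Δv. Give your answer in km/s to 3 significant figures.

Stage wet mass = m₀ − payload = 63,880 − 4,870 = 59,010 kg.
Stage dry mass = ε × stage wet mass = 0.13 × 59,010 = 7,671.3 kg.
Burnout mass m_f = stage dry + payload = 7,671.3 + 4,870 = 12,541.3 kg.
v_e = Isp · g₀ = 294 × 9.81 = 2884.1 m/s.
Δv = v_e · ln(63,880/12,541.3) = 2884.1 × ln(5.094) = 2884.1 × 1.6280 ≈ 4695 m/s.

Δv ≈ 4.70 km/s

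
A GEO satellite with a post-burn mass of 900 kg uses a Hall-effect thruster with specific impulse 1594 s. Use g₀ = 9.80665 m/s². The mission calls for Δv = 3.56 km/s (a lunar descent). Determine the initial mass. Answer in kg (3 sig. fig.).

v_e = Isp · g₀ = 1594 × 9.80665 = 15631.8 m/s.
m₀/m_f = exp(Δv / v_e) = exp(3560 / 15631.8) = exp(0.2277) = 1.2558.
m₀ = m_f × 1.2558 = 900 × 1.2558 = 1,130.22 kg.

initial mass ≈ 1130 kg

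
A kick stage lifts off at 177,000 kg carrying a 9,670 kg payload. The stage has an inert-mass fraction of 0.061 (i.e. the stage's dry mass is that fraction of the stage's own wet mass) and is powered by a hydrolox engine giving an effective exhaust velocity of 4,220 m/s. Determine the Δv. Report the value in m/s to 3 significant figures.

Δv ≈ 9230 m/s

Stage wet mass = m₀ − payload = 177,000 − 9,670 = 167,330 kg.
Stage dry mass = ε × stage wet mass = 0.061 × 167,330 = 10,207.1 kg.
Burnout mass m_f = stage dry + payload = 10,207.1 + 9,670 = 19,877.1 kg.
By the Tsiolkovsky rocket equation, Δv = v_e · ln(177,000/19,877.1) = 4220.0 × ln(8.905) = 4220.0 × 2.1866 ≈ 9227 m/s.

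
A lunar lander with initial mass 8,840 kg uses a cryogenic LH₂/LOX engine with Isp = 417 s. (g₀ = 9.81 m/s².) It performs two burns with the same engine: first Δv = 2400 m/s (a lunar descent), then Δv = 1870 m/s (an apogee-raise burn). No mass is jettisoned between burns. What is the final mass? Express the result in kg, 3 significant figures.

v_e = Isp · g₀ = 417 × 9.81 = 4090.8 m/s.
After the first burn: m = 8840 × exp(−2400/4090.8) = 8840 × 0.55617 = 4,916.54 kg.
After the second burn: m = 4,916.54 × exp(−1870/4090.8) = 4,916.54 × 0.63310 = 3,112.66 kg.

final mass ≈ 3110 kg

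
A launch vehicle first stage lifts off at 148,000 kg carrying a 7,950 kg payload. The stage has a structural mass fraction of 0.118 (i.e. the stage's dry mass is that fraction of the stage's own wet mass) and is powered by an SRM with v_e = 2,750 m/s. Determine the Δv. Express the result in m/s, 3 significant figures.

Stage wet mass = m₀ − payload = 148,000 − 7,950 = 140,050 kg.
Stage dry mass = ε × stage wet mass = 0.118 × 140,050 = 16,525.9 kg.
Burnout mass m_f = stage dry + payload = 16,525.9 + 7,950 = 24,475.9 kg.
Δv = v_e · ln(148,000/24,475.9) = 2750.0 × ln(6.047) = 2750.0 × 1.7995 ≈ 4949 m/s.

Δv ≈ 4950 m/s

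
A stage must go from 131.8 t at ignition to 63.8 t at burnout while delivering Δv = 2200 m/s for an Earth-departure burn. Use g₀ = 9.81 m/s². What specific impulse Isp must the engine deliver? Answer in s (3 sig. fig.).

ln(m₀/m_f) = ln(131800/63800) = ln(2.066) = 0.7255.
v_e = Δv / ln(m₀/m_f) = 2200 / 0.7255 = 3032.3 m/s.
Isp = v_e / g₀ = 3032.3 / 9.81 = 309.1 s.

Isp ≈ 309 s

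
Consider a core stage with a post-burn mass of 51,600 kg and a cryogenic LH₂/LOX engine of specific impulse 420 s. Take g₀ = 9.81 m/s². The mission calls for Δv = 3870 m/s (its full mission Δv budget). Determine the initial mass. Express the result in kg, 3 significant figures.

initial mass ≈ 132000 kg

v_e = Isp · g₀ = 420 × 9.81 = 4120.2 m/s.
Rocket equation: m₀/m_f = exp(Δv / v_e) = exp(3870 / 4120.2) = exp(0.9393) = 2.5581.
m₀ = m_f × 2.5581 = 51,600 × 2.5581 = 131,998 kg.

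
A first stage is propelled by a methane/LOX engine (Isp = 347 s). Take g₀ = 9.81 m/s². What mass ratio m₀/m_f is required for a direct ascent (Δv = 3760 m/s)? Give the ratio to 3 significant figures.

mass ratio ≈ 3.02

v_e = Isp · g₀ = 347 × 9.81 = 3404.1 m/s.
m₀/m_f = exp(Δv / v_e) = exp(3760 / 3404.1) = exp(1.1046) = 3.0179.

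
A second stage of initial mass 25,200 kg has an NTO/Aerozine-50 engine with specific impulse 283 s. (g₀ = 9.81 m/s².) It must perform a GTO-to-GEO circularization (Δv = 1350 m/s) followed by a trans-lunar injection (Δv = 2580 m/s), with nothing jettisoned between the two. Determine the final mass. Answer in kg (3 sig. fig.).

v_e = Isp · g₀ = 283 × 9.81 = 2776.2 m/s.
After the first burn: m = 25200 × exp(−1350/2776.2) = 25200 × 0.61492 = 15,496 kg.
After the second burn: m = 15,496 × exp(−2580/2776.2) = 15,496 × 0.39482 = 6,118.13 kg.

final mass ≈ 6120 kg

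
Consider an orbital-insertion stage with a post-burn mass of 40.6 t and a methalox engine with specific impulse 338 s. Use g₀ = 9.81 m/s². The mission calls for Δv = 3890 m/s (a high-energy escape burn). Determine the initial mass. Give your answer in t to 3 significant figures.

v_e = Isp · g₀ = 338 × 9.81 = 3315.8 m/s.
Using Δv = v_e ln(m₀/m_f): m₀/m_f = exp(Δv / v_e) = exp(3890 / 3315.8) = exp(1.1732) = 3.2322.
m₀ = m_f × 3.2322 = 40.6 × 3.2322 = 131.227 t.

initial mass ≈ 131 t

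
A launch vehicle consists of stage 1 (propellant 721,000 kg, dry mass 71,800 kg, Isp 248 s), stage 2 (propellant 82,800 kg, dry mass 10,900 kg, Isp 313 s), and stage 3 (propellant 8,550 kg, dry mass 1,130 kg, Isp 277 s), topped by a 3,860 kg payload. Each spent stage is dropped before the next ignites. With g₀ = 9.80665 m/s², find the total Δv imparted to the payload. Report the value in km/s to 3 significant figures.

Ignition mass of stage 1 = 721,000+71,800 + 82,800+10,900 + 8,550+1,130 + 3,860 = 900,040 kg.
Stage 1: m₀ = 900,040 kg, m_f = 900,040 − 721,000 = 179,040 kg; Δv = 248×9.80665×ln(5.027) = 2432.0×1.6148 ≈ 3927 m/s.
Stage 2: m₀ = 107,240 kg, m_f = 107,240 − 82,800 = 24,440 kg; Δv = 313×9.80665×ln(4.388) = 3069.5×1.4788 ≈ 4539 m/s.
Stage 3: m₀ = 13,540 kg, m_f = 13,540 − 8,550 = 4,990 kg; Δv = 277×9.80665×ln(2.713) = 2716.4×0.9982 ≈ 2712 m/s.
Total Δv = 3927 + 4539 + 2712 = 11178 m/s.

Δv ≈ 11.2 km/s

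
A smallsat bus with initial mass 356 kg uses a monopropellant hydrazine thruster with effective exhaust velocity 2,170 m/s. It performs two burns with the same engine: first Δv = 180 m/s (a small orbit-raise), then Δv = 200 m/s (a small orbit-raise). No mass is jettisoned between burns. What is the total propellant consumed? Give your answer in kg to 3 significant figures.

After the first burn: m = 356 × exp(−180/2170.0) = 356 × 0.92040 = 327.662 kg.
After the second burn: m = 327.662 × exp(−200/2170.0) = 327.662 × 0.91195 = 298.811 kg.
Total propellant = m₀ − m_final = 356 − 298.811 = 57.189 kg.

total propellant consumed ≈ 57.2 kg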